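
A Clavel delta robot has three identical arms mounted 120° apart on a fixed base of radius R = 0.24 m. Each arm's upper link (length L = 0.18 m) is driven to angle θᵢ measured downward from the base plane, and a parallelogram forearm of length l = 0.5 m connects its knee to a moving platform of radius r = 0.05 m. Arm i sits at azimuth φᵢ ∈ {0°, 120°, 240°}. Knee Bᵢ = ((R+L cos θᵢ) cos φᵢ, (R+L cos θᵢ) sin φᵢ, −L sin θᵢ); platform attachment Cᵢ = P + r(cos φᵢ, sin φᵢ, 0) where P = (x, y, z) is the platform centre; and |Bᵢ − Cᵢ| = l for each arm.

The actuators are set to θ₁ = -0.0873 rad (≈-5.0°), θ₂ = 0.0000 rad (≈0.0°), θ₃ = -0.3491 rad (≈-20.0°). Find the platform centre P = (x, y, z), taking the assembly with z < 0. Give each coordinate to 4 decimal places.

(-0.0071, -0.0272, -0.3122)

centre 1 = (0.3693·cos0.0°, 0.3693·sin0.0°, 0.0157) = (0.3693, 0.0000, 0.0157)
centre 2 = (0.3700·cos120.0°, 0.3700·sin120.0°, 0.0000) = (-0.1850, 0.3204, 0.0000)
arm 3 at φ=240.0°: (R−r)+L cos θ3 = 0.3591;  centre 3 = (-0.1796, -0.3110, 0.0616)
|centre ₂|²−|centre ₁|² = 0.0003;  |centre ₃|²−|centre ₁|² = -0.0039
linear system: -1.1086x+0.6409y = 0.0003−-0.0314z; -1.0978x+-0.6221y = -0.0039−0.0918z
Cramer: x(z) = 0.0017+0.0282z;  y(z) = 0.0033+0.0977z
into |P−centre ₁|² = l²: 1.0103z² + -0.0515z + -0.1146 = 0;  Δ = 0.4657;  z = -0.3122 or 0.3632 → z<0 root = -0.3122
x = -0.0071, y = -0.0272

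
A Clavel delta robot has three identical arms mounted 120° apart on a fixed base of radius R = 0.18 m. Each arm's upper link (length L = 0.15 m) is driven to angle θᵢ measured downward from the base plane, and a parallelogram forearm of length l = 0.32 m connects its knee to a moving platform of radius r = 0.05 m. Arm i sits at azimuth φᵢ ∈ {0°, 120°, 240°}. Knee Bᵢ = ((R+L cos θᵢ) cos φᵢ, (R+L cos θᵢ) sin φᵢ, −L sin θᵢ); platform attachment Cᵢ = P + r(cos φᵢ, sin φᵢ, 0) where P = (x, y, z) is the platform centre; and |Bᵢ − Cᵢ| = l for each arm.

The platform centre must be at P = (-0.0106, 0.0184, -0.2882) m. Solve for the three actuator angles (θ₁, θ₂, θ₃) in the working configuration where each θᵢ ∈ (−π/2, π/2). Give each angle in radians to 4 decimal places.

θ₁ = 0.6982, θ₂ = 0.5238, θ₃ = 0.6983

rotate P by −φ1: (-0.0106, 0.0184, -0.2882)
  A cos θ + B sin θ = C:  0.1406·cos θ + -0.2882·sin θ = -0.0776
  θ1 = atan2(B,A) + arccos(C/0.3207) = 0.6982
rotate P by −φ2: (0.0212, 0.0000, -0.2882)
  e−x'=0.1088;  (l²−L²−(e−x')²−y'²−z²)/2L = -0.0500
  γ=atan2(-0.2882,0.1088)=-1.2099;  ψ=arccos(-0.1622)=1.7337;  θ2=γ+ψ≈0.5238
φ3=240.0° → target in arm frame (-0.0106, -0.0184)
  e−x'=0.1406;  (l²−L²−(e−x')²−y'²−z²)/2L = -0.0776
  γ=atan2(-0.2882,0.1406)=-1.1168;  ψ=arccos(-0.2419)=1.8152;  θ3=γ+ψ≈0.6983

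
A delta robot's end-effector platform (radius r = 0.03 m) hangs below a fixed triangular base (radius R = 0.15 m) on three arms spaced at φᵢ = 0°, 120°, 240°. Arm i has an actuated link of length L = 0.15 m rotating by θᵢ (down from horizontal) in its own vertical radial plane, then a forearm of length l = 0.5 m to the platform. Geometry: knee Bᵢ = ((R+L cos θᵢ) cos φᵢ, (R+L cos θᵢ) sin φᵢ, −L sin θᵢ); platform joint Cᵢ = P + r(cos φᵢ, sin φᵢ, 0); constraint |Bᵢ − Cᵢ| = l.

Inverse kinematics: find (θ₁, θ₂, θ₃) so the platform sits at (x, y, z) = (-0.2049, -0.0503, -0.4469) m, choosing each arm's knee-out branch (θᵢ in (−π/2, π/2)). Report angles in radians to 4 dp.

θ₁ = 1.1344, θ₂ = 0.2619, θ₃ = -0.0872

rotate P by −φ1: (-0.2049, -0.0503, -0.4469)
  A=0.3249, B=-0.4469, C=(l²−L²−A²−y'²−z²)/(2L)=-0.2677
  γ=atan2(-0.4469,0.3249)=-0.9422;  ψ=arccos(-0.4845)=2.0766;  θ1=γ+ψ≈1.1344
rotate P by −φ2: (0.0589, 0.2026, -0.4469)
  A=0.0611, B=-0.4469, C=(l²−L²−A²−y'²−z²)/(2L)=-0.0567
  γ=atan2(-0.4469,0.0611)=-1.4349;  ψ=arccos(-0.1256)=1.6968;  θ2=γ+ψ≈0.2619
φ3=240.0° → target in arm frame (0.1460, -0.1523)
  e−x'=-0.0260;  (l²−L²−(e−x')²−y'²−z²)/2L = 0.0130
  γ=atan2(-0.4469,-0.0260)=-1.6289;  ψ=arccos(0.0291)=1.5417;  θ3=γ+ψ≈-0.0872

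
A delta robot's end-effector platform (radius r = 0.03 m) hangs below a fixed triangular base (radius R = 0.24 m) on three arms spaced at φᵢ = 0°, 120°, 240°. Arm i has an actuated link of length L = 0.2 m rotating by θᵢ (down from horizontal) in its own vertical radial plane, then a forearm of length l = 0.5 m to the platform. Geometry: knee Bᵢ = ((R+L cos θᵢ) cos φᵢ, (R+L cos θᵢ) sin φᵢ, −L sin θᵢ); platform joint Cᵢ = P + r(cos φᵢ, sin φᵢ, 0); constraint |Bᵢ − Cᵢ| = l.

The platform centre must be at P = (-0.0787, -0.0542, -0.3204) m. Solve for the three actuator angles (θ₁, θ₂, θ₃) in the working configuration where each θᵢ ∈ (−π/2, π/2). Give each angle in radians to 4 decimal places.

θ₁ = 0.6110, θ₂ = 0.2616, θ₃ = -0.3493

rotate P by −φ1: (-0.0787, -0.0542, -0.3204)
  A=0.2887, B=-0.3204, C=(l²−L²−A²−y'²−z²)/(2L)=0.0526
  √(A²+B²)=0.4313;  θ1 = -0.8374+1.4484 ≈ 0.6110
φ2=120.0° → target in arm frame (-0.0076, 0.0953)
  e−x'=0.2176;  (l²−L²−(e−x')²−y'²−z²)/2L = 0.1273
  √(A²+B²)=0.3873;  θ2 = -0.9742+1.2358 ≈ 0.2616
arm 3 (φ=240.0°): x'=0.0863, y'=-0.0411
  A=0.1237, B=-0.3204, C=(l²−L²−A²−y'²−z²)/(2L)=0.2259
  θ3 = atan2(B,A) + arccos(C/0.3435) = -0.3493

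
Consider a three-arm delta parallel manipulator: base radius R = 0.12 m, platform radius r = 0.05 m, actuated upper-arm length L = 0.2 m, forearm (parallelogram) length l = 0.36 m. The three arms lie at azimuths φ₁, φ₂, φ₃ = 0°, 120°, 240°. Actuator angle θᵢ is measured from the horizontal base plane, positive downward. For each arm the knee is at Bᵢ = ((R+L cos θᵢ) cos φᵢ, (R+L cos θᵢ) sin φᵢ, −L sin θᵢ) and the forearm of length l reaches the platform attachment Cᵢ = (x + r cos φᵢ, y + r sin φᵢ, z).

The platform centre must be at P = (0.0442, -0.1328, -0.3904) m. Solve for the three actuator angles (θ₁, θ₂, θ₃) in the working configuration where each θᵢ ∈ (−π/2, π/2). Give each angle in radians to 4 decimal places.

θ₁ = 0.6108, θ₂ = 1.1343, θ₃ = 0.4363

arm 1 (φ=0.0°): x'=0.0442, y'=-0.1328
  A=0.0258, B=-0.3904, C=(l²−L²−A²−y'²−z²)/(2L)=-0.2028
  θ1 = atan2(B,A) + arccos(C/0.3913) = 0.6108
rotate P by −φ2: (-0.1371, 0.0281, -0.3904)
  e−x'=0.2071;  (l²−L²−(e−x')²−y'²−z²)/2L = -0.2662
  θ2 = atan2(B,A) + arccos(C/0.4419) = 1.1343
rotate P by −φ3: (0.0929, 0.1047, -0.3904)
  e−x'=-0.0229;  (l²−L²−(e−x')²−y'²−z²)/2L = -0.1857
  √(A²+B²)=0.3911;  θ3 = -1.6294+2.0657 ≈ 0.4363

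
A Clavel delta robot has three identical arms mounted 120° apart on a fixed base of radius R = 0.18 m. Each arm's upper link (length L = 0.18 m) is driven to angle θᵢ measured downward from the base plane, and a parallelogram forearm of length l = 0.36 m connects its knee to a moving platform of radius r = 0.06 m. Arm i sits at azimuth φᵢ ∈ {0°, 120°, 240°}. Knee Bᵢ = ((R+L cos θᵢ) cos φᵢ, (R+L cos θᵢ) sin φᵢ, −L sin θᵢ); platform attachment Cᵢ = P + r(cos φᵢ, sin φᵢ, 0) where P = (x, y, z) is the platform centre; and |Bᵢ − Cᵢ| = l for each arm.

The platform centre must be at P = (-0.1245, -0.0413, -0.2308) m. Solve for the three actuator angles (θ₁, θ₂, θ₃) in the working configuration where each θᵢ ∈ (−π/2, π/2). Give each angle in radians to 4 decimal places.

φ1=0.0° → target in arm frame (-0.1245, -0.0413)
  A cos θ + B sin θ = C:  0.2445·cos θ + -0.2308·sin θ = -0.0488
  θ1 = atan2(B,A) + arccos(C/0.3362) = 0.9598
φ2=120.0° → target in arm frame (0.0265, 0.1285)
  A cos θ + B sin θ = C:  0.0935·cos θ + -0.2308·sin θ = 0.0519
  θ2 = atan2(B,A) + arccos(C/0.2490) = 0.1750
φ3=240.0° → target in arm frame (0.0980, -0.0872)
  A cos θ + B sin θ = C:  0.0220·cos θ + -0.2308·sin θ = 0.0996
  γ=atan2(-0.2308,0.0220)=-1.4758;  ψ=arccos(0.4295)=1.1268;  θ3=γ+ψ≈-0.3490

θ₁ = 0.9598, θ₂ = 0.1750, θ₃ = -0.3490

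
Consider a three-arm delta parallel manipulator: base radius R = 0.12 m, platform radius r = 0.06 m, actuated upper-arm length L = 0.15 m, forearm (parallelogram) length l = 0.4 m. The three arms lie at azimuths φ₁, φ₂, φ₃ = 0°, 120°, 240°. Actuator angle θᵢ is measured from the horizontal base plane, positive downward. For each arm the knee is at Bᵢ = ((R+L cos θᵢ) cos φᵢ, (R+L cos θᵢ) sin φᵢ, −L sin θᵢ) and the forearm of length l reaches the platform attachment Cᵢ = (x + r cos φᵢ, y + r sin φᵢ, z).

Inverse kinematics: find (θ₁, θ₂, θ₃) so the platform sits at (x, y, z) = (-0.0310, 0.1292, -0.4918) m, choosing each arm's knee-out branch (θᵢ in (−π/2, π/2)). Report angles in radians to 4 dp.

φ1=0.0° → target in arm frame (-0.0310, 0.1292)
  A cos θ + B sin θ = C:  0.0910·cos θ + -0.4918·sin θ = -0.4311
  θ1 = atan2(B,A) + arccos(C/0.5001) = 1.2222
arm 2 (φ=120.0°): x'=0.1274, y'=-0.0378
  A cos θ + B sin θ = C:  -0.0674·cos θ + -0.4918·sin θ = -0.3678
  θ2 = atan2(B,A) + arccos(C/0.4964) = 0.6982
φ3=240.0° → target in arm frame (-0.0964, -0.0914)
  e−x'=0.1564;  (l²−L²−(e−x')²−y'²−z²)/2L = -0.4573
  γ=atan2(-0.4918,0.1564)=-1.2629;  ψ=arccos(-0.8861)=2.6597;  θ3=γ+ψ≈1.3968

θ₁ = 1.2222, θ₂ = 0.6982, θ₃ = 1.3968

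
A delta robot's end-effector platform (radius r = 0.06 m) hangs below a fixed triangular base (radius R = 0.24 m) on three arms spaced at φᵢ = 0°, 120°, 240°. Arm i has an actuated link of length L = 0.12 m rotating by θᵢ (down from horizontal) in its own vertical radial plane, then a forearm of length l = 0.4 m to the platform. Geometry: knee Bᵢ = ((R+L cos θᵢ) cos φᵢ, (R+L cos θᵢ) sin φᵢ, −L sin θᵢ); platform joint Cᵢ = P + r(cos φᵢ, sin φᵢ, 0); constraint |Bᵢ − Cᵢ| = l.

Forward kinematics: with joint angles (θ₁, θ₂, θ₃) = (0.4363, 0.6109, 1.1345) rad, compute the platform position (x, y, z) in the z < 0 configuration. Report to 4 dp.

(0.0512, 0.0555, -0.3677)

arm 1 at φ=0.0°: e+L cos θ1 = 0.2888;  centre 1 = (0.2888, 0.0000, -0.0507)
centre 2 = (0.2783·cos120.0°, 0.2783·sin120.0°, -0.0688) = (-0.1391, 0.2410, -0.0688)
arm 3 at φ=240.0°: e+L cos θ3 = 0.2307;  centre 3 = (-0.1154, -0.1998, -0.1088)
|centre ₂|²−|centre ₁|² = -0.0038;  |centre ₃|²−|centre ₁|² = -0.0209
linear system: -0.8558x+0.4820y = -0.0038−-0.0362z; -0.8082x+-0.3996y = -0.0209−-0.1161z
Cramer: x(z) = 0.0158-0.0963z;  y(z) = 0.0203-0.0958z
into |P−centre ₁|² = l²: 1.0184z² + 0.1501z + -0.0825 = 0;  Δ = 0.3587;  z = -0.3677 or 0.2204 → z<0 root = -0.3677
x = 0.0512, y = 0.0555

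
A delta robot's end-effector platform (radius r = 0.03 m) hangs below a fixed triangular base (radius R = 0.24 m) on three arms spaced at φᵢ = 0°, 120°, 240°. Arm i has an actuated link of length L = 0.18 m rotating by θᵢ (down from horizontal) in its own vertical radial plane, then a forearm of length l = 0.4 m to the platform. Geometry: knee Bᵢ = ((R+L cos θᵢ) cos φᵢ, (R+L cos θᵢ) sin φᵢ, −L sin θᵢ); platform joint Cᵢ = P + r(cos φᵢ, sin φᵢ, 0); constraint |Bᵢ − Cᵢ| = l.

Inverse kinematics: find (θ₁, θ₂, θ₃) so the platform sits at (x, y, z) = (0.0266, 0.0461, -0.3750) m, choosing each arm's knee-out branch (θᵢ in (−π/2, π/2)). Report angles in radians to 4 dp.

arm 1 (φ=0.0°): x'=0.0266, y'=0.0461
  A cos θ + B sin θ = C:  0.1834·cos θ + -0.3750·sin θ = -0.1355
  √(A²+B²)=0.4174;  θ1 = -1.1159+1.9014 ≈ 0.7855
φ2=120.0° → target in arm frame (0.0266, -0.0461)
  A cos θ + B sin θ = C:  0.1834·cos θ + -0.3750·sin θ = -0.1355
  γ=atan2(-0.3750,0.1834)=-1.1160;  ψ=arccos(-0.3246)=1.9014;  θ2=γ+ψ≈0.7854
φ3=240.0° → target in arm frame (-0.0532, 0.0000)
  e−x'=0.2632;  (l²−L²−(e−x')²−y'²−z²)/2L = -0.2286
  γ=atan2(-0.3750,0.2632)=-0.9588;  ψ=arccos(-0.4990)=2.0933;  θ3=γ+ψ≈1.1345

θ₁ = 0.7855, θ₂ = 0.7854, θ₃ = 1.1345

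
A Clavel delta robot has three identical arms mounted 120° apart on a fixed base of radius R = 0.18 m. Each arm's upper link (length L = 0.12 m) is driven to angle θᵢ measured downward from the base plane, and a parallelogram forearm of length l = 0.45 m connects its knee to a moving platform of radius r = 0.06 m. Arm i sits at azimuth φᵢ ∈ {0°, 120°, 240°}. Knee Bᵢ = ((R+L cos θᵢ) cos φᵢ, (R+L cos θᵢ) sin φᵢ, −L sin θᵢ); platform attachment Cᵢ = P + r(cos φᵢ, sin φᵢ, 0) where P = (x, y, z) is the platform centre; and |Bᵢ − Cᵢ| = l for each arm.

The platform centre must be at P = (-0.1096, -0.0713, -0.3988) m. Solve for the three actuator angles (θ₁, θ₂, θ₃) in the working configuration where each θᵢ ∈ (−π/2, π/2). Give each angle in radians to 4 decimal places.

θ₁ = 0.7857, θ₂ = 0.3491, θ₃ = -0.2614

arm 1 (φ=0.0°): x'=-0.1096, y'=-0.0713
  e−x'=0.2296;  (l²−L²−(e−x')²−y'²−z²)/2L = -0.1198
  √(A²+B²)=0.4602;  θ1 = -1.0484+1.8341 ≈ 0.7857
rotate P by −φ2: (-0.0069, 0.1306, -0.3988)
  e−x'=0.1269;  (l²−L²−(e−x')²−y'²−z²)/2L = -0.0171
  √(A²+B²)=0.4185;  θ2 = -1.2626+1.6117 ≈ 0.3491
φ3=240.0° → target in arm frame (0.1165, -0.0593)
  A=0.0035, B=-0.3988, C=(l²−L²−A²−y'²−z²)/(2L)=0.1064
  θ3 = atan2(B,A) + arccos(C/0.3988) = -0.2614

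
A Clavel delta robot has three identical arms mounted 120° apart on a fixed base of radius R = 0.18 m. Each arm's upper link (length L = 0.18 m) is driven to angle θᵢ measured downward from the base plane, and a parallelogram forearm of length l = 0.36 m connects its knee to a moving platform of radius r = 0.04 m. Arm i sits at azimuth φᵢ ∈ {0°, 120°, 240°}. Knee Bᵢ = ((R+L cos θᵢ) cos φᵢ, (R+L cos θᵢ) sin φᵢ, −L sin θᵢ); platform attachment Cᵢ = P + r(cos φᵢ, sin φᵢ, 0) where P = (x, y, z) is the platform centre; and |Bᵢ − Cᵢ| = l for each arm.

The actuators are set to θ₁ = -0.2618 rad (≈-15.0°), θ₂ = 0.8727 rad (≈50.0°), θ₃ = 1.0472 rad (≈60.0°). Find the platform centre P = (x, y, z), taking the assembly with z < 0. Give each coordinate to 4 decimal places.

(0.1432, 0.0245, -0.2695)

φ1=0.0°: virtual centre (0.3139, 0.0000, 0.0466), radius l
S2 = (0.2557·cos120.0°, 0.2557·sin120.0°, -0.1379) = (-0.1278, 0.2214, -0.1379)
arm 3 at φ=240.0°: ρ3 = 0.2300;  S3 = (-0.1150, -0.1992, -0.1559)
|S₂|²−|S₁|² = -0.0163;  |S₃|²−|S₁|² = -0.0235
linear system: -0.8834x+0.4429y = -0.0163−-0.3690z; -0.8577x+-0.3984y = -0.0235−-0.4049z
det = 0.7318;  x = 0.0231+-0.4459z,  y = 0.0093+-0.0564z
into |P−S₁|² = l²: 1.2020z² + 0.1651z + -0.0428 = 0;  Δ = 0.2330;  z = -0.2695 or 0.1321 → z<0 root = -0.2695
x = 0.1432, y = 0.0245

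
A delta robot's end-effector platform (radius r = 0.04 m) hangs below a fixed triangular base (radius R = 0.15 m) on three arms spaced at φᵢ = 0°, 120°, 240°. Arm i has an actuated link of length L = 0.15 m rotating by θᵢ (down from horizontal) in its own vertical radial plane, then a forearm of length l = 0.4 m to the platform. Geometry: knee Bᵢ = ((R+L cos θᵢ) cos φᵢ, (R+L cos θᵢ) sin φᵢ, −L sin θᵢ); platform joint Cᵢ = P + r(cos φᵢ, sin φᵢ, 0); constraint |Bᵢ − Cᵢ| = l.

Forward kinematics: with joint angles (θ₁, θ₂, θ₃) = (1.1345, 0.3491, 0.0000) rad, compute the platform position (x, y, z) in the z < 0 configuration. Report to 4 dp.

arm 1 at φ=0.0°: e+L cos θ1 = 0.1734;  centre 1 = (0.1734, 0.0000, -0.1359)
centre 2 = (0.2510·cos120.0°, 0.2510·sin120.0°, -0.0513) = (-0.1255, 0.2173, -0.0513)
φ3=240.0°: virtual centre (-0.1300, -0.2252, 0.0000), radius l
|centre ₂|²−|centre ₁|² = 0.0171;  |centre ₃|²−|centre ₁|² = 0.0191
linear system: -0.5977x+0.4347y = 0.0171−0.1693z; -0.6068x+-0.4503y = 0.0191−0.2719z
det = 0.5329;  x = -0.0300+0.3648z,  y = -0.0019+0.1122z
sphere 1 gives Az²+Bz+C=0 with A=1.1457, B=0.1231, C=-0.1002;  B²−4AC=0.4742;  roots -0.3542, 0.2468;  negative root z = -0.3542
x = -0.1592, y = -0.0417

(-0.1592, -0.0417, -0.3542)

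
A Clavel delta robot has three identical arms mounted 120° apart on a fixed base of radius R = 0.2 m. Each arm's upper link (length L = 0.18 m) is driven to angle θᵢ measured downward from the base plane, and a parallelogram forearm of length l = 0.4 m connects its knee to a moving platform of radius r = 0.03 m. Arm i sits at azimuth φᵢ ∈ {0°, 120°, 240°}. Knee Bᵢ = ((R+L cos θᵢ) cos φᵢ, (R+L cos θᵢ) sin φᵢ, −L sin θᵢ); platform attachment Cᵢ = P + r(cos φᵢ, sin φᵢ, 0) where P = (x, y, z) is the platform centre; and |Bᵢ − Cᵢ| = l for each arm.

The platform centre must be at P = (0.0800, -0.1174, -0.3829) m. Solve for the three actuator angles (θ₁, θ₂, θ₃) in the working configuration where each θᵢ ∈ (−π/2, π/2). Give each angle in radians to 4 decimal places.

θ₁ = 0.5238, θ₂ = 1.3962, θ₃ = 0.6109

φ1=0.0° → target in arm frame (0.0800, -0.1174)
  A=0.0900, B=-0.3829, C=(l²−L²−A²−y'²−z²)/(2L)=-0.1136
  √(A²+B²)=0.3933;  θ1 = -1.3399+1.8638 ≈ 0.5238
rotate P by −φ2: (-0.1417, -0.0106, -0.3829)
  e−x'=0.3117;  (l²−L²−(e−x')²−y'²−z²)/2L = -0.3230
  √(A²+B²)=0.4937;  θ2 = -0.8876+2.2838 ≈ 1.3962
φ3=240.0° → target in arm frame (0.0617, 0.1280)
  A=0.1083, B=-0.3829, C=(l²−L²−A²−y'²−z²)/(2L)=-0.1309
  θ3 = atan2(B,A) + arccos(C/0.3979) = 0.6109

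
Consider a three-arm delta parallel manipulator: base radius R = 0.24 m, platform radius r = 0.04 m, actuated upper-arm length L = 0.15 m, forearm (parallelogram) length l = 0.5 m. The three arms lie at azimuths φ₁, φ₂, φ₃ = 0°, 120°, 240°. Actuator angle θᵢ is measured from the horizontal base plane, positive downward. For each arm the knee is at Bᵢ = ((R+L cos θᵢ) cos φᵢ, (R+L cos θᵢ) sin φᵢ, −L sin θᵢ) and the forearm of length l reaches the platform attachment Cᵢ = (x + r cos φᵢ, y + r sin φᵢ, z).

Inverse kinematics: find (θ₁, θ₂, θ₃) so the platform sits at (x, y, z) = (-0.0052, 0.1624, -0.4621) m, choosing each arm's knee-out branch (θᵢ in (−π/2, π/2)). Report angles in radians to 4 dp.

θ₁ = 0.7855, θ₂ = 0.0874, θ₃ = 1.3090

rotate P by −φ1: (-0.0052, 0.1624, -0.4621)
  e−x'=0.2052;  (l²−L²−(e−x')²−y'²−z²)/2L = -0.1817
  √(A²+B²)=0.5056;  θ1 = -1.1529+1.9384 ≈ 0.7855
φ2=120.0° → target in arm frame (0.1432, -0.0767)
  A cos θ + B sin θ = C:  0.0568·cos θ + -0.4621·sin θ = 0.0162
  γ=atan2(-0.4621,0.0568)=-1.4486;  ψ=arccos(0.0348)=1.5360;  θ2=γ+ψ≈0.0874
φ3=240.0° → target in arm frame (-0.1380, -0.0857)
  e−x'=0.3380;  (l²−L²−(e−x')²−y'²−z²)/2L = -0.3588
  √(A²+B²)=0.5725;  θ3 = -0.9392+2.2482 ≈ 1.3090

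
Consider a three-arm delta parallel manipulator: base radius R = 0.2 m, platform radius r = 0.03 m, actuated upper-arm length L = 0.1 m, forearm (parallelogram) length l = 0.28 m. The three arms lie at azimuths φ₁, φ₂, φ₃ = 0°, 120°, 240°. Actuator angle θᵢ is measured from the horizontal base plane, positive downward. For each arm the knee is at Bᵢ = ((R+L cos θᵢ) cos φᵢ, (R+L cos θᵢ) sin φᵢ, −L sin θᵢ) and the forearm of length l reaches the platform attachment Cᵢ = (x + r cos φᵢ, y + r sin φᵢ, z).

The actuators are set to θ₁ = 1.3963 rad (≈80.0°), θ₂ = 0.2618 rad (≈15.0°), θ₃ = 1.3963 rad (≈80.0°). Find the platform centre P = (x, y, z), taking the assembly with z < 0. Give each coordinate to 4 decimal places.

(-0.0428, 0.0742, -0.2396)

arm 1 at φ=0.0°: (R−r)+L cos θ1 = 0.1874;  centre 1 = (0.1874, 0.0000, -0.0985)
centre 2 = (0.2666·cos120.0°, 0.2666·sin120.0°, -0.0259) = (-0.1333, 0.2309, -0.0259)
arm 3 at φ=240.0°: (R−r)+L cos θ3 = 0.1874;  centre 3 = (-0.0937, -0.1623, -0.0985)
|centre ₂|²−|centre ₁|² = 0.0269;  |centre ₃|²−|centre ₁|² = 0.0000
linear system: -0.6413x+0.4618y = 0.0269−0.1452z; -0.5621x+-0.3245y = 0.0000−0.0000z
Cramer: x(z) = -0.0187+0.1008z;  y(z) = 0.0324-0.1745z
sphere 1 gives Az²+Bz+C=0 with A=1.0406, B=0.1441, C=-0.0252;  B²−4AC=0.1256;  roots -0.2396, 0.1011;  negative root z = -0.2396
x = -0.0428, y = 0.0742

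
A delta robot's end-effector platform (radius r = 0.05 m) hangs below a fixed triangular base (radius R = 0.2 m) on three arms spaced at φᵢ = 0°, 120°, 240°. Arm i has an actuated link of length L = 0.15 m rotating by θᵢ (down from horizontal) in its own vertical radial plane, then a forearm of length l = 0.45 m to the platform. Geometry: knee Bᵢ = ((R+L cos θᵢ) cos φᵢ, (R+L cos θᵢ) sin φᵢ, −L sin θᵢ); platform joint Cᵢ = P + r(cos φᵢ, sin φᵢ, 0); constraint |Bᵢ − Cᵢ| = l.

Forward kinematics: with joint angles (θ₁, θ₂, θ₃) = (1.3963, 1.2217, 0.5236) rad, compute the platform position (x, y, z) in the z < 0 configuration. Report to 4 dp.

φ1=0.0°: virtual centre (0.1760, 0.0000, -0.1477), radius l
S2 = (0.2013·cos120.0°, 0.2013·sin120.0°, -0.1410) = (-0.1007, 0.1743, -0.1410)
φ3=240.0°: virtual centre (-0.1400, -0.2424, -0.0750), radius l
eliminate P² terms by subtracting sphere 1 from 2 and 3
plane₁₂: -0.5534x+0.3487y+0.0135z = 0.0076
Cramer: x(z) = -0.0298+0.1172z;  y(z) = -0.0255+0.1472z
quadratic in z: (1.0354)z²+(0.2397)z+(-0.1377)=0, √Δ=0.7923 → z ∈ {-0.4983, 0.2668}; z = -0.4983 (taking z<0)
x = -0.0882, y = -0.0988

(-0.0882, -0.0988, -0.4983)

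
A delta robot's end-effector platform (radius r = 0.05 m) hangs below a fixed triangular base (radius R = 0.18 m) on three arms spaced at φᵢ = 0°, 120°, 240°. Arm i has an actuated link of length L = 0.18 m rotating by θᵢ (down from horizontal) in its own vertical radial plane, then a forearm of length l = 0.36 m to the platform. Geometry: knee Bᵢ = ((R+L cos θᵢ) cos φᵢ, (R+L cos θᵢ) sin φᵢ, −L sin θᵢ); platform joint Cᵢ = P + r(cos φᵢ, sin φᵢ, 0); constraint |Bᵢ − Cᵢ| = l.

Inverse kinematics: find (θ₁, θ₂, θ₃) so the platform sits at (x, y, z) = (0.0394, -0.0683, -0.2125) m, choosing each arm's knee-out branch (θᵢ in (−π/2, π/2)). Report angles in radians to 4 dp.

θ₁ = -0.0874, θ₂ = 0.6981, θ₃ = -0.0878

φ1=0.0° → target in arm frame (0.0394, -0.0683)
  A=0.0906, B=-0.2125, C=(l²−L²−A²−y'²−z²)/(2L)=0.1088
  √(A²+B²)=0.2310;  θ1 = -1.1678+1.0804 ≈ -0.0874
rotate P by −φ2: (-0.0788, 0.0000, -0.2125)
  A cos θ + B sin θ = C:  0.2088·cos θ + -0.2125·sin θ = 0.0234
  θ2 = atan2(B,A) + arccos(C/0.2980) = 0.6981
rotate P by −φ3: (0.0394, 0.0683, -0.2125)
  A cos θ + B sin θ = C:  0.0906·cos θ + -0.2125·sin θ = 0.1088
  √(A²+B²)=0.2310;  θ3 = -1.1680+1.0801 ≈ -0.0878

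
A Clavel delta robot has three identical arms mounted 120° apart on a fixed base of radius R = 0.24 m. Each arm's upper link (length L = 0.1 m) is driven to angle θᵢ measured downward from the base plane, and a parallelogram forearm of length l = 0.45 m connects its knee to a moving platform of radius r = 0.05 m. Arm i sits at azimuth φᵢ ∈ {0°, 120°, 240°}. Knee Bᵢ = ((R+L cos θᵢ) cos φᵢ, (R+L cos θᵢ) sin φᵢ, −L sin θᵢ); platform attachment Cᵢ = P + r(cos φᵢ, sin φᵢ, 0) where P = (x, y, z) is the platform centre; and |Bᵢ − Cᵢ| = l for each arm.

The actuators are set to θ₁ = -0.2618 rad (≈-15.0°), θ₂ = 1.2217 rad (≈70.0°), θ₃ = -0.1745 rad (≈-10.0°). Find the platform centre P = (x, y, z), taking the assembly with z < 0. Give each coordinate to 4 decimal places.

(0.0767, -0.1216, -0.3531)

centre 1 = (0.2866·cos0.0°, 0.2866·sin0.0°, 0.0259) = (0.2866, 0.0000, 0.0259)
φ2=120.0°: virtual centre (-0.1121, 0.1942, -0.0940), radius l
arm 3 at φ=240.0°: e+L cos θ3 = 0.2885;  centre 3 = (-0.1442, -0.2498, 0.0174)
eliminate P² terms by subtracting sphere 1 from 2 and 3
[-0.7974 0.3883 -0.2397]·P = -0.0237;  [-0.8617 -0.4997 -0.0170]·P = 0.0007
det = 0.7330;  x = 0.0158+-0.1724z,  y = -0.0286+0.2632z
sphere 1 gives Az²+Bz+C=0 with A=1.0990, B=0.0265, C=-0.1277;  B²−4AC=0.5619;  roots -0.3531, 0.3290;  negative root z = -0.3531
x = 0.0767, y = -0.1216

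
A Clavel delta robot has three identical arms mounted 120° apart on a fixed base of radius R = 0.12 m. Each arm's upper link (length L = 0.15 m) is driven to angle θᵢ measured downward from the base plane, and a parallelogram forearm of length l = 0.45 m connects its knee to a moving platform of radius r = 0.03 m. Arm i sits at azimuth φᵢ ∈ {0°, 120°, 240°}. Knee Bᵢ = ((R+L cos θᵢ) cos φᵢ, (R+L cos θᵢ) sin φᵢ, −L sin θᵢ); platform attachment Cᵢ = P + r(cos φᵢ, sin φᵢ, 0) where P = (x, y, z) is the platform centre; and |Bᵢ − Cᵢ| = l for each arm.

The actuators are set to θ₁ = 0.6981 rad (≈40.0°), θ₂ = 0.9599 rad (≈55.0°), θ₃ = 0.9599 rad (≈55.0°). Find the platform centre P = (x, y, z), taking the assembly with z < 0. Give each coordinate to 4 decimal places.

S1 = (0.2049·cos0.0°, 0.2049·sin0.0°, -0.0964) = (0.2049, 0.0000, -0.0964)
S2 = (0.1760·cos120.0°, 0.1760·sin120.0°, -0.1229) = (-0.0880, 0.1525, -0.1229)
arm 3 at φ=240.0°: e+L cos θ3 = 0.1760;  S3 = (-0.0880, -0.1525, -0.1229)
subtract pairs → two planes through P
[-0.5859 0.3049 -0.0529]·P = -0.0052;  [-0.5859 -0.3049 -0.0529]·P = -0.0052
Cramer: x(z) = 0.0089-0.0903z;  y(z) = 0.0000+0.0000z
quadratic in z: (1.0082)z²+(0.2282)z+(-0.1548)=0, √Δ=0.8223 → z ∈ {-0.5210, 0.2946}; z = -0.5210 (taking z<0)
x = 0.0559, y = 0.0000

(0.0559, 0.0000, -0.5210)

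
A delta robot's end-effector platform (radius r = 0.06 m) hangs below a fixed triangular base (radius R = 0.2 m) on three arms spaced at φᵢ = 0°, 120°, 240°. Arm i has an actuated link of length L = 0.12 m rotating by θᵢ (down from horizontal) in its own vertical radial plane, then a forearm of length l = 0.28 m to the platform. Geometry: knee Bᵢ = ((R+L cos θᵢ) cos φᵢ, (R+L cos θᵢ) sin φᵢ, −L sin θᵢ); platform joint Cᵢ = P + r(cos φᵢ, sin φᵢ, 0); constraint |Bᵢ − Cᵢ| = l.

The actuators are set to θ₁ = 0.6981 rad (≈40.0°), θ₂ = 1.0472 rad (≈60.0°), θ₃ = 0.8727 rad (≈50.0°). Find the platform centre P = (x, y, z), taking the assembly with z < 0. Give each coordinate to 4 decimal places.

S1 = (0.2319·cos0.0°, 0.2319·sin0.0°, -0.0771) = (0.2319, 0.0000, -0.0771)
φ2=120.0°: virtual centre (-0.1000, 0.1732, -0.1039), radius l
S3 = (0.2171·cos240.0°, 0.2171·sin240.0°, -0.0919) = (-0.1086, -0.1880, -0.0919)
|S₂|²−|S₁|² = -0.0089;  |S₃|²−|S₁|² = -0.0041
[-0.6639 0.3464 -0.0536]·P = -0.0089;  [-0.6810 -0.3761 -0.0296]·P = -0.0041
Cramer: x(z) = 0.0099-0.0626z;  y(z) = -0.0069+0.0347z
sphere 1 gives Az²+Bz+C=0 with A=1.0051, B=0.1816, C=-0.0231;  B²−4AC=0.1258;  roots -0.2668, 0.0861;  negative root z = -0.2668
x = 0.0266, y = -0.0161

(0.0266, -0.0161, -0.2668)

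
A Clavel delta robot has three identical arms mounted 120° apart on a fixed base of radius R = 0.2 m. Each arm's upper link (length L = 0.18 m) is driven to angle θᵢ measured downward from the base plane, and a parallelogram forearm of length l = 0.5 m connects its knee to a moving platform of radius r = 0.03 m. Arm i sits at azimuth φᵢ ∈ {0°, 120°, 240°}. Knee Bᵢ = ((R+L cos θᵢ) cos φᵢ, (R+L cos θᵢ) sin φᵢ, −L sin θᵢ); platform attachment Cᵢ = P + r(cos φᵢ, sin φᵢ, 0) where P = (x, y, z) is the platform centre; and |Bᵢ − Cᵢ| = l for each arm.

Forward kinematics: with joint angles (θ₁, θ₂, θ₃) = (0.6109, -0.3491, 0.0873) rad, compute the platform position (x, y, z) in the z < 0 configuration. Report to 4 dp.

O1 = (0.3174·cos0.0°, 0.3174·sin0.0°, -0.1032) = (0.3174, 0.0000, -0.1032)
φ2=120.0°: virtual centre (-0.1696, 0.2937, 0.0616), radius l
arm 3 at φ=240.0°: e+L cos θ3 = 0.3493;  O3 = (-0.1747, -0.3025, -0.0157)
eliminate P² terms by subtracting sphere 1 from 2 and 3
[-0.9740 0.5874 0.3296]·P = 0.0074;  [-0.9842 -0.6050 0.1751]·P = 0.0108
det = 1.1675;  x = -0.0093+0.2589z,  y = -0.0028+-0.1318z
sphere 1 gives Az²+Bz+C=0 with A=1.0844, B=0.0380, C=-0.1326;  B²−4AC=0.5766;  roots -0.3676, 0.3326;  negative root z = -0.3676
x = -0.1045, y = 0.0456

(-0.1045, 0.0456, -0.3676)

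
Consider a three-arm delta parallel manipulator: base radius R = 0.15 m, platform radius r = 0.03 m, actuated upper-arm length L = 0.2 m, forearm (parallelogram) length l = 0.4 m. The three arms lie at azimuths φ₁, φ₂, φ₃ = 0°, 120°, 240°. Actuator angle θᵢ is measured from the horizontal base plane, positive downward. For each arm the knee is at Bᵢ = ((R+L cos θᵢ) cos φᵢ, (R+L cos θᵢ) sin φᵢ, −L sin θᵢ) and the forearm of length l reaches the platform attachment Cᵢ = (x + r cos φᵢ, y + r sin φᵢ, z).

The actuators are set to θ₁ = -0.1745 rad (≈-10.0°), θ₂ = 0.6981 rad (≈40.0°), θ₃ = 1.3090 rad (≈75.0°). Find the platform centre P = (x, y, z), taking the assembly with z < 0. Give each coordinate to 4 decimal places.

(0.1872, 0.1111, -0.3270)

arm 1 at φ=0.0°: (R−r)+L cos θ1 = 0.3170;  O1 = (0.3170, 0.0000, 0.0347)
arm 2 at φ=120.0°: (R−r)+L cos θ2 = 0.2732;  O2 = (-0.1366, 0.2366, -0.1286)
arm 3 at φ=240.0°: (R−r)+L cos θ3 = 0.1718;  O3 = (-0.0859, -0.1488, -0.1932)
|O₂|²−|O₁|² = -0.0105;  |O₃|²−|O₁|² = -0.0348
[-0.9071 0.4732 -0.3266]·P = -0.0105;  [-0.8057 -0.2975 -0.4558]·P = -0.0348
Cramer: x(z) = 0.0301-0.4805z;  y(z) = 0.0356-0.2310z
quadratic in z: (1.2842)z²+(0.1898)z+(-0.0753)=0, √Δ=0.6501 → z ∈ {-0.3270, 0.1792}; z = -0.3270 (taking z<0)
x = 0.1872, y = 0.1111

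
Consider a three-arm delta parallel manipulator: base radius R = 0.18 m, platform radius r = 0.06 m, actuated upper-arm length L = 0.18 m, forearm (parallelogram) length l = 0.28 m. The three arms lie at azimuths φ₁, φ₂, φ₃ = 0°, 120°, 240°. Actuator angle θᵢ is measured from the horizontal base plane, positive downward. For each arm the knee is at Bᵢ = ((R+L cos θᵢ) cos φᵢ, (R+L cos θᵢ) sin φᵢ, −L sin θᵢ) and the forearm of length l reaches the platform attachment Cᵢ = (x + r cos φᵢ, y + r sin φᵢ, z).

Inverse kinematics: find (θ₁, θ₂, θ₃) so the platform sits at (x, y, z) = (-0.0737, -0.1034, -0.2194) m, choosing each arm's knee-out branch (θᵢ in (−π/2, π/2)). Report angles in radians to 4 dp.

θ₁ = 1.2215, θ₂ = 1.1344, θ₃ = 0.0003

φ1=0.0° → target in arm frame (-0.0737, -0.1034)
  A=0.1937, B=-0.2194, C=(l²−L²−A²−y'²−z²)/(2L)=-0.1399
  √(A²+B²)=0.2927;  θ1 = -0.8475+2.0690 ≈ 1.2215
rotate P by −φ2: (-0.0527, 0.1155, -0.2194)
  A=0.1727, B=-0.2194, C=(l²−L²−A²−y'²−z²)/(2L)=-0.1259
  √(A²+B²)=0.2792;  θ2 = -0.9040+2.0384 ≈ 1.1344
arm 3 (φ=240.0°): x'=0.1264, y'=-0.0121
  A=-0.0064, B=-0.2194, C=(l²−L²−A²−y'²−z²)/(2L)=-0.0065
  θ3 = atan2(B,A) + arccos(C/0.2195) = 0.0003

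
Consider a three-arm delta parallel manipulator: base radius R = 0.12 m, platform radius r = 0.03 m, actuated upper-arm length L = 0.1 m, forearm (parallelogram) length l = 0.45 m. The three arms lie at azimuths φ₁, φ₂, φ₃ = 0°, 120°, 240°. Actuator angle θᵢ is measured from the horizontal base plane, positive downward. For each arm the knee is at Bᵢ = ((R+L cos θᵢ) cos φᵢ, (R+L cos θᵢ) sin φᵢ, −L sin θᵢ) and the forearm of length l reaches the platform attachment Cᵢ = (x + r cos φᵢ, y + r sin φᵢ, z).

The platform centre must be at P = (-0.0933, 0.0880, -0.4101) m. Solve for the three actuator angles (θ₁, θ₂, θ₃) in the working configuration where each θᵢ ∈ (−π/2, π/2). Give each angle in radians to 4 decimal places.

arm 1 (φ=0.0°): x'=-0.0933, y'=0.0880
  A=0.1833, B=-0.4101, C=(l²−L²−A²−y'²−z²)/(2L)=-0.0851
  θ1 = atan2(B,A) + arccos(C/0.4492) = 0.6110
rotate P by −φ2: (0.1229, 0.0368, -0.4101)
  A cos θ + B sin θ = C:  -0.0329·cos θ + -0.4101·sin θ = 0.1094
  √(A²+B²)=0.4114;  θ2 = -1.6508+1.3016 ≈ -0.3492
φ3=240.0° → target in arm frame (-0.0296, -0.1248)
  e−x'=0.1196;  (l²−L²−(e−x')²−y'²−z²)/2L = -0.0278
  γ=atan2(-0.4101,0.1196)=-1.2871;  ψ=arccos(-0.0650)=1.6358;  θ3=γ+ψ≈0.3487

θ₁ = 0.6110, θ₂ = -0.3492, θ₃ = 0.3487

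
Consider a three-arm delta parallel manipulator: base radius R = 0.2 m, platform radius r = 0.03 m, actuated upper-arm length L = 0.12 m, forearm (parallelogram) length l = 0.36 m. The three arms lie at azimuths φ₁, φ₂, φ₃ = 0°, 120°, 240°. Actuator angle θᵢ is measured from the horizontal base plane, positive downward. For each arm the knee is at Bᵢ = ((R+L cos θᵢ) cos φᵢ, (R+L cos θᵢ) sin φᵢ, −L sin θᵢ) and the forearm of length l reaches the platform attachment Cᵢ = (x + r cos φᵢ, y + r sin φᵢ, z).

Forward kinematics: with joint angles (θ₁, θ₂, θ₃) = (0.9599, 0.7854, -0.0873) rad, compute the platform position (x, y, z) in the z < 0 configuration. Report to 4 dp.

φ1=0.0°: virtual centre (0.2388, 0.0000, -0.0983), radius l
arm 2 at φ=120.0°: e+L cos θ2 = 0.2549;  centre 2 = (-0.1274, 0.2207, -0.0849)
φ3=240.0°: virtual centre (-0.1448, -0.2508, 0.0105), radius l
|centre ₂|²−|centre ₁|² = 0.0054;  |centre ₃|²−|centre ₁|² = 0.0172
[-0.7325 0.4414 0.0269]·P = 0.0054;  [-0.7672 -0.5015 0.2175]·P = 0.0172
det = 0.7060;  x = -0.0146+0.1551z,  y = -0.0120+0.1965z
into |P−centre ₁|² = l²: 1.0627z² + 0.1133z + -0.0555 = 0;  Δ = 0.2489;  z = -0.2880 or 0.1815 → z<0 root = -0.2880
x = -0.0593, y = -0.0686

(-0.0593, -0.0686, -0.2880)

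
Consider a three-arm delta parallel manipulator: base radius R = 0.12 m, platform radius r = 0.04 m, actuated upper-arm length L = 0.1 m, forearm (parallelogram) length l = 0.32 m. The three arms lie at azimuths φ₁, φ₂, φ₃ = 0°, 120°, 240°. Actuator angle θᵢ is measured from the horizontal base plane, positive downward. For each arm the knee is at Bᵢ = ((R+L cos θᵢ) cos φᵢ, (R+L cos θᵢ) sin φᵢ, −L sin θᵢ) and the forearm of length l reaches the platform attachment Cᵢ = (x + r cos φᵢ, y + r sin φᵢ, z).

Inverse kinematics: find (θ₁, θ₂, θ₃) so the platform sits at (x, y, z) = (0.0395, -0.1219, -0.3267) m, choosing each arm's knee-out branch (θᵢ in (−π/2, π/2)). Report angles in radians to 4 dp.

θ₁ = 0.6107, θ₂ = 1.3960, θ₃ = 0.3487

rotate P by −φ1: (0.0395, -0.1219, -0.3267)
  e−x'=0.0405;  (l²−L²−(e−x')²−y'²−z²)/2L = -0.1542
  γ=atan2(-0.3267,0.0405)=-1.4475;  ψ=arccos(-0.4683)=2.0582;  θ1=γ+ψ≈0.6107
φ2=120.0° → target in arm frame (-0.1253, 0.0267)
  A cos θ + B sin θ = C:  0.2053·cos θ + -0.3267·sin θ = -0.2860
  θ2 = atan2(B,A) + arccos(C/0.3859) = 1.3960
arm 3 (φ=240.0°): x'=0.0858, y'=0.0952
  A cos θ + B sin θ = C:  -0.0058·cos θ + -0.3267·sin θ = -0.1171
  θ3 = atan2(B,A) + arccos(C/0.3268) = 0.3487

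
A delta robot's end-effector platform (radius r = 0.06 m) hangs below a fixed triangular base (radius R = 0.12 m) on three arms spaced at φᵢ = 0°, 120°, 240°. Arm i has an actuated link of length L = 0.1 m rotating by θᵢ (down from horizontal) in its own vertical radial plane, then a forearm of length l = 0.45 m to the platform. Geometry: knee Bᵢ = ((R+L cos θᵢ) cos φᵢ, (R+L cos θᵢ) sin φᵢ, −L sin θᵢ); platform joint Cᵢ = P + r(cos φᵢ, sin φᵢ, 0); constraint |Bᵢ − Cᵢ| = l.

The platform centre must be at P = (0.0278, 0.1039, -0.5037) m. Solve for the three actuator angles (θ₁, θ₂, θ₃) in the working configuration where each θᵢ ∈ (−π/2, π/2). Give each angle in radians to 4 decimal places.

θ₁ = 0.8729, θ₂ = 0.6986, θ₃ = 1.3094

φ1=0.0° → target in arm frame (0.0278, 0.1039)
  e−x'=0.0322;  (l²−L²−(e−x')²−y'²−z²)/2L = -0.3652
  θ1 = atan2(B,A) + arccos(C/0.5047) = 0.8729
rotate P by −φ2: (0.0761, -0.0760, -0.5037)
  A=-0.0161, B=-0.5037, C=(l²−L²−A²−y'²−z²)/(2L)=-0.3363
  θ2 = atan2(B,A) + arccos(C/0.5040) = 0.6986
arm 3 (φ=240.0°): x'=-0.1039, y'=-0.0279
  A=0.1639, B=-0.5037, C=(l²−L²−A²−y'²−z²)/(2L)=-0.4442
  √(A²+B²)=0.5297;  θ3 = -1.2562+2.5656 ≈ 1.3094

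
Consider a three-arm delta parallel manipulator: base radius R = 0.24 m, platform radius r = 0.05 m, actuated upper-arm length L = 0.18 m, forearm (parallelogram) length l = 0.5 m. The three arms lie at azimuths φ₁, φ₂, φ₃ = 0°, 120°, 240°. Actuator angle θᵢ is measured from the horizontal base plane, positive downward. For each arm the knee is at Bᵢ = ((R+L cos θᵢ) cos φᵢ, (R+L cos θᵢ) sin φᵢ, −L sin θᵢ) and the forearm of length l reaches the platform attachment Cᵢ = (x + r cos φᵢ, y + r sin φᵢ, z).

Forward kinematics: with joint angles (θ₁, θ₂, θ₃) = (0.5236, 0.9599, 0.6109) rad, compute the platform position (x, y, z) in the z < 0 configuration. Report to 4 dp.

centre 1 = (0.3459·cos0.0°, 0.3459·sin0.0°, -0.0900) = (0.3459, 0.0000, -0.0900)
arm 2 at φ=120.0°: (R−r)+L cos θ2 = 0.2932;  centre 2 = (-0.1466, 0.2540, -0.1474)
arm 3 at φ=240.0°: (R−r)+L cos θ3 = 0.3374;  centre 3 = (-0.1687, -0.2922, -0.1032)
eliminate P² terms by subtracting sphere 1 from 2 and 3
linear system: -0.9850x+0.5079y = -0.0200−-0.1149z; -1.0292x+-0.5845y = -0.0032−-0.0265z
det = 1.0985;  x = 0.0121+-0.0734z,  y = -0.0159+0.0839z
into |P−centre ₁|² = l²: 1.0124z² + 0.2263z + -0.1303 = 0;  Δ = 0.5787;  z = -0.4875 or 0.2639 → z<0 root = -0.4875
x = 0.0479, y = -0.0568

(0.0479, -0.0568, -0.4875)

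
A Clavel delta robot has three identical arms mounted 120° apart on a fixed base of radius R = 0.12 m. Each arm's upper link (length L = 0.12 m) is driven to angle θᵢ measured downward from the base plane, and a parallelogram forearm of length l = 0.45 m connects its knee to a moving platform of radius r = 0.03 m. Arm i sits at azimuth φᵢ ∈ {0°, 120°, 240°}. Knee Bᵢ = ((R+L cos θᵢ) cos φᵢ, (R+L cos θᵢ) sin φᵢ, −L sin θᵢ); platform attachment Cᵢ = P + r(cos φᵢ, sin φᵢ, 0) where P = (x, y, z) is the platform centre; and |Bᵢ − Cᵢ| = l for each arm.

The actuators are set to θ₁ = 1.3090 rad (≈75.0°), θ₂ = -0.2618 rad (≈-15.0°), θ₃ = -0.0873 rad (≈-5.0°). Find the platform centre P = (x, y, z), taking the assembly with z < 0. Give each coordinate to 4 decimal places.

(-0.2549, 0.0211, -0.3622)

arm 1 at φ=0.0°: ρ1 = 0.1211;  O1 = (0.1211, 0.0000, -0.1159)
O2 = (0.2059·cos120.0°, 0.2059·sin120.0°, 0.0311) = (-0.1030, 0.1783, 0.0311)
O3 = (0.2095·cos240.0°, 0.2095·sin240.0°, 0.0105) = (-0.1048, -0.1815, 0.0105)
eliminate P² terms by subtracting sphere 1 from 2 and 3
plane₁₂: -0.4480x+0.3566y+0.2939z = 0.0153
det = 0.3237;  x = -0.0347+0.6081z,  y = -0.0007+-0.0603z
sphere 1 gives Az²+Bz+C=0 with A=1.3734, B=0.0425, C=-0.1648;  B²−4AC=0.9072;  roots -0.3622, 0.3313;  negative root z = -0.3622
x = -0.2549, y = 0.0211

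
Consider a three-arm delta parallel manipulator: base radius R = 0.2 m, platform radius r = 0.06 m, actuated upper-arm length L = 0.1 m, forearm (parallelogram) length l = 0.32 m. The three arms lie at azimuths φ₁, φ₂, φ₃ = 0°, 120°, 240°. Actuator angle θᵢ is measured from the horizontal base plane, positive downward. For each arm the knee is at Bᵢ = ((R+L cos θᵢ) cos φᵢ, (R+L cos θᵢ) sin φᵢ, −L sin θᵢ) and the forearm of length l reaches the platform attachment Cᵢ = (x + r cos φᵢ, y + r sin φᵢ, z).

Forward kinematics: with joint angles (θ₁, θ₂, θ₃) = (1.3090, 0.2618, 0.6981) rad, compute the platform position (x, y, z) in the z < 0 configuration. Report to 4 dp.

(-0.0837, 0.0338, -0.2941)

O1 = (0.1659·cos0.0°, 0.1659·sin0.0°, -0.0966) = (0.1659, 0.0000, -0.0966)
O2 = (0.2366·cos120.0°, 0.2366·sin120.0°, -0.0259) = (-0.1183, 0.2049, -0.0259)
O3 = (0.2166·cos240.0°, 0.2166·sin240.0°, -0.0643) = (-0.1083, -0.1876, -0.0643)
eliminate P² terms by subtracting sphere 1 from 2 and 3
plane₁₂: -0.5684x+0.4098y+0.1414z = 0.0198
Cramer: x(z) = -0.0303+0.1816z;  y(z) = 0.0064-0.0932z
sphere 1 gives Az²+Bz+C=0 with A=1.0417, B=0.1208, C=-0.0546;  B²−4AC=0.2419;  roots -0.2941, 0.1781;  negative root z = -0.2941
x = -0.0837, y = 0.0338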